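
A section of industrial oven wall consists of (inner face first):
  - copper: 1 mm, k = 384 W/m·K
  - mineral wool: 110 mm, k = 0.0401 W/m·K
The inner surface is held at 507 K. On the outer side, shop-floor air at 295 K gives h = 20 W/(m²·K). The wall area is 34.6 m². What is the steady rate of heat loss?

Treating each layer as a thermal resistance in series:
R_copper = L/(kA) = 0.001/(384×34.6) = 7.526×10^-8 K/W
R_mineral wool = L/(kA) = 0.11/(0.0401×34.6) = 0.07928 K/W
R_outer film = 1/(h_o·A) = 1/(20×34.6) = 0.001445 K/W
R_total = 0.08073 K/W
Q = ΔT / R_total = 212 / 0.08073

Q ≈ 2630 W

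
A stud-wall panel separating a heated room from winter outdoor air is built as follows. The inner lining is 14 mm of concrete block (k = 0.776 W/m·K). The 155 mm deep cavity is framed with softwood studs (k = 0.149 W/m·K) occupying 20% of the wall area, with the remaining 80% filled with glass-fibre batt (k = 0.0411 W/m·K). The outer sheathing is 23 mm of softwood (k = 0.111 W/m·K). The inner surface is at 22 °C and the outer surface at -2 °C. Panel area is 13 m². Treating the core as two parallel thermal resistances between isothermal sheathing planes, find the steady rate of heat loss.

Q ≈ 116 W

Sheathing layers in series; stud and cavity paths in parallel between them.
R_inner = 0.014/(0.776×13) = 0.001388 K/W
R_stud  = 0.155/(0.149×0.2×13) = 0.4001 K/W
R_cav   = 0.155/(0.0411×0.8×13) = 0.3626 K/W
1/R_core = 1/R_stud + 1/R_cav → R_core = 0.1902 K/W
R_outer = 0.023/(0.111×13) = 0.01594 K/W
R_total = 0.2075 K/W
Q = ΔT/R_total = 24/0.2075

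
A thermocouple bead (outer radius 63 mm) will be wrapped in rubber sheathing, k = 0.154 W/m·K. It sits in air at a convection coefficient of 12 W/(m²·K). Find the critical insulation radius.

r_cr ≈ 25.7 mm

For a sphere r_cr = 2k/h = 2×0.154/12
r_cr = 25.7 mm; since the bare radius (63 mm) is above r_cr, any added insulation will reduce heat loss.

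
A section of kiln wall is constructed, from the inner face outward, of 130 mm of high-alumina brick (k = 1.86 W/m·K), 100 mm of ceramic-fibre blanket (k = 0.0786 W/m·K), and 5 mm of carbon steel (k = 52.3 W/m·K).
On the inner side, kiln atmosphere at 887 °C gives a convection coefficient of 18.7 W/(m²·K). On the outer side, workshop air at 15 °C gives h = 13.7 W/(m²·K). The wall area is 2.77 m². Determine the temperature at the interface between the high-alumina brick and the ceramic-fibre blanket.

Treating each layer as a thermal resistance in series:
R_inner film = 1/(h_i·A) = 1/(18.7×2.77) = 0.01931 K/W
R_high-alumina brick = L/(kA) = 0.13/(1.86×2.77) = 0.02523 K/W
R_ceramic-fibre blanket = L/(kA) = 0.1/(0.0786×2.77) = 0.4593 K/W
R_carbon steel = L/(kA) = 0.005/(52.3×2.77) = 3.451×10^-5 K/W
R_outer film = 1/(h_o·A) = 1/(13.7×2.77) = 0.02635 K/W
R_total = 0.5302 K/W;  Q = ΔT/R_total = 872/0.5302 = 1645 W
T_interface = T_inner − Q·ΣR(inner→interface) = 887 − 1640×0.04454

T ≈ 814 °C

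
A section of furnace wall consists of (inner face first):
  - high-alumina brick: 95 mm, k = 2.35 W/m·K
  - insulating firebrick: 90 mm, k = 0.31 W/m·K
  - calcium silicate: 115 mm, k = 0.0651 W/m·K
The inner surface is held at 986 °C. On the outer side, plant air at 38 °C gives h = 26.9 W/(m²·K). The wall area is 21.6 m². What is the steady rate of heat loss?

Thermal resistances in series:
R_high-alumina brick = L/(kA) = 0.095/(2.35×21.6) = 0.001872 K/W
R_insulating firebrick = L/(kA) = 0.09/(0.31×21.6) = 0.01344 K/W
R_calcium silicate = L/(kA) = 0.115/(0.0651×21.6) = 0.08178 K/W
R_outer film = 1/(h_o·A) = 1/(26.9×21.6) = 0.001721 K/W
R_total = 0.09882 K/W
Q = ΔT / R_total = 948 / 0.09882

Q ≈ 9590 W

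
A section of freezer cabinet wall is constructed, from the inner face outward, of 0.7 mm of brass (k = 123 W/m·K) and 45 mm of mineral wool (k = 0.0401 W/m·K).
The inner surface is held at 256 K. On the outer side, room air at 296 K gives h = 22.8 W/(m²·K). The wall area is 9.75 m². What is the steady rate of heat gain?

Using the resistance-network approach (series):
R_brass = L/(kA) = 0.0007/(123×9.75) = 5.837×10^-7 K/W
R_mineral wool = L/(kA) = 0.045/(0.0401×9.75) = 0.1151 K/W
R_outer film = 1/(h_o·A) = 1/(22.8×9.75) = 0.004498 K/W
R_total = 0.1196 K/W
Q = ΔT / R_total = 40 / 0.1196

Q ≈ 334 W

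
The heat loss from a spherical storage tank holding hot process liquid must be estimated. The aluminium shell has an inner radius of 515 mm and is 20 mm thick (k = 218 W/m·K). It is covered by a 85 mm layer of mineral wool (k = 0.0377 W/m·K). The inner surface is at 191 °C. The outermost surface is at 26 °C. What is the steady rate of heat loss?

Spherical conduction: R = (1/r_in − 1/r_out)/(4πk) per layer; series-sum.
R_aluminium shell = (1/0.515 − 1/0.535)/(4π×218) = 2.65×10^-5 K/W
R_mineral wool = (1/0.535 − 1/0.62)/(4π×0.0377) = 0.5409 K/W
R_total = 0.5409 K/W
Q = ΔT/R_total = 165/0.5409

Q ≈ 305 W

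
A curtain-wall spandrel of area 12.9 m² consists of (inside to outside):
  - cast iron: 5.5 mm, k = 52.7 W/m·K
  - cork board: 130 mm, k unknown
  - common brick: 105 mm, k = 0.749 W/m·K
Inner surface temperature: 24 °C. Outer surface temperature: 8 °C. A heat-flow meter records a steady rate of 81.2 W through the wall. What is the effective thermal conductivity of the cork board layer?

Series thermal resistances:
R_cast iron = L/(kA) = 0.0055/(52.7×12.9) = 8.09×10^-6 K/W
R_common brick = L/(kA) = 0.105/(0.749×12.9) = 0.01087 K/W
Sum of known resistances R_other = 0.01088 K/W
Total R = ΔT/Q = 16/81.2 = 0.197 K/W
R_cork board = R_total − R_other = 0.1862 K/W
k = L/(R·A) = 0.13/(0.1862×12.9)

k ≈ 0.0541 W/(m·K)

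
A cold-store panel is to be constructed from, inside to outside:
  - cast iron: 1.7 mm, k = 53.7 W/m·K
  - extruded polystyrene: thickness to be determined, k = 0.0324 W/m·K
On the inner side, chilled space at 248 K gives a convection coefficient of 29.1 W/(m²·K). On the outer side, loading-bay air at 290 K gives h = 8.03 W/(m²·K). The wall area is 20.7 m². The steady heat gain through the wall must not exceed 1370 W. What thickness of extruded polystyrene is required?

L ≈ 15.4 mm

Model the wall as resistances in series:
R_inner film = 1/(h_i·A) = 1/(29.1×20.7) = 0.00166 K/W
R_cast iron = L/(kA) = 0.0017/(53.7×20.7) = 1.529×10^-6 K/W
R_outer film = 1/(h_o·A) = 1/(8.03×20.7) = 0.006016 K/W
Sum of the known resistances R_other = 0.007678 K/W
Required total resistance R_tot = ΔT/Q_allow = 42/1370 = 0.03066 K/W
R_extruded polystyrene = R_tot − R_other = 0.02298 K/W
L = R·k·A = 0.02298×0.0324×20.7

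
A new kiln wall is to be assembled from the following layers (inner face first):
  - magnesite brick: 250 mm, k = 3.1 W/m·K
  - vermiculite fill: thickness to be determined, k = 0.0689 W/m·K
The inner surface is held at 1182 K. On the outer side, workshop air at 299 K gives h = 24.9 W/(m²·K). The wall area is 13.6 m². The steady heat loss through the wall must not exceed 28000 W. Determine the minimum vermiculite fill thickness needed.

L ≈ 21.2 mm

Treating each layer as a thermal resistance in series:
R_magnesite brick = L/(kA) = 0.25/(3.1×13.6) = 0.00593 K/W
R_outer film = 1/(h_o·A) = 1/(24.9×13.6) = 0.002953 K/W
Sum of the known resistances R_other = 0.008883 K/W
Required total resistance R_tot = ΔT/Q_allow = 883/28000 = 0.03154 K/W
R_vermiculite fill = R_tot − R_other = 0.02265 K/W
L = R·k·A = 0.02265×0.0689×13.6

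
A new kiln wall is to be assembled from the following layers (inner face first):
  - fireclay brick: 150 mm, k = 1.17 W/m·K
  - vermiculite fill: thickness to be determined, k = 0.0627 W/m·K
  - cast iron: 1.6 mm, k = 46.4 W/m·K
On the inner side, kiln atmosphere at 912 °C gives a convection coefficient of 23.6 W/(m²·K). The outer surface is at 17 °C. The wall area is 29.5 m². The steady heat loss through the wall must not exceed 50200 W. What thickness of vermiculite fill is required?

L ≈ 22.3 mm

Thermal resistances in series:
R_inner film = 1/(h_i·A) = 1/(23.6×29.5) = 0.001436 K/W
R_fireclay brick = L/(kA) = 0.15/(1.17×29.5) = 0.004346 K/W
R_cast iron = L/(kA) = 0.0016/(46.4×29.5) = 1.169×10^-6 K/W
Sum of the known resistances R_other = 0.005783 K/W
Required total resistance R_tot = ΔT/Q_allow = 895/50200 = 0.01783 K/W
R_vermiculite fill = R_tot − R_other = 0.01205 K/W
L = R·k·A = 0.01205×0.0627×29.5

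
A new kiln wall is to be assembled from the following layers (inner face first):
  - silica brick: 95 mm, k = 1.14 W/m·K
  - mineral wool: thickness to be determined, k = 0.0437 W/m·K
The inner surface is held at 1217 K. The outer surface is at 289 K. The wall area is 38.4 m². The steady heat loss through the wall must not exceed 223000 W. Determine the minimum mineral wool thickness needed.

L ≈ 3.34 mm

Treating each layer as a thermal resistance in series:
R_silica brick = L/(kA) = 0.095/(1.14×38.4) = 0.00217 K/W
Sum of the known resistances R_other = 0.00217 K/W
Required total resistance R_tot = ΔT/Q_allow = 928/223000 = 0.004161 K/W
R_mineral wool = R_tot − R_other = 0.001991 K/W
L = R·k·A = 0.001991×0.0437×38.4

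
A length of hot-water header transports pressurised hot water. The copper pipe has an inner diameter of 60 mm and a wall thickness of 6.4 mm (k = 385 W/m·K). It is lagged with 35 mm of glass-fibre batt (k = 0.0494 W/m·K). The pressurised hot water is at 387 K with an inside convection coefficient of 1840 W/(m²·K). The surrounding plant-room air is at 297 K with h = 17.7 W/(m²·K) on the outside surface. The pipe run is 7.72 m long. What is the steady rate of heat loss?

Cylindrical conduction, so R = ln(r₂/r₁)/(2πkL) per layer, in series:
R_inner film = 1/(h_i·2πr₁L) = 1/(1840×2π×0.03×7.72) = 3.735×10^-4 K/W
R_copper pipe wall = ln(36.4/30)/(2π×385×7.72) = 1.035×10^-5 K/W
R_glass-fibre batt = ln(71.4/36.4)/(2π×0.0494×7.72) = 0.2812 K/W
R_outer film = 1/(h_o·2πr_oL) = 1/(17.7×2π×0.0714×7.72) = 0.01631 K/W
R_total = 0.2979 K/W
Q = ΔT/R_total = 90/0.2979

Q ≈ 302 W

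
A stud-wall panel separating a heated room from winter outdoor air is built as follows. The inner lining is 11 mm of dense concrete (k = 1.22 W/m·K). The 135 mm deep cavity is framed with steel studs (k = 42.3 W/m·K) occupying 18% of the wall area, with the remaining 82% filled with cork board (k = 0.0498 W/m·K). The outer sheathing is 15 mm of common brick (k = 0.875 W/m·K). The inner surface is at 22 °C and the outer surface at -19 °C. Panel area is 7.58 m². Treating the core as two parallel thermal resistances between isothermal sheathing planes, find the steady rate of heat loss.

Sheathing layers in series; stud and cavity paths in parallel between them.
R_inner = 0.011/(1.22×7.58) = 0.001189 K/W
R_stud  = 0.135/(42.3×0.18×7.58) = 0.002339 K/W
R_cav   = 0.135/(0.0498×0.82×7.58) = 0.4361 K/W
1/R_core = 1/R_stud + 1/R_cav → R_core = 0.002327 K/W
R_outer = 0.015/(0.875×7.58) = 0.002262 K/W
R_total = 0.005778 K/W
Q = ΔT/R_total = 41/0.005778

Q ≈ 7100 W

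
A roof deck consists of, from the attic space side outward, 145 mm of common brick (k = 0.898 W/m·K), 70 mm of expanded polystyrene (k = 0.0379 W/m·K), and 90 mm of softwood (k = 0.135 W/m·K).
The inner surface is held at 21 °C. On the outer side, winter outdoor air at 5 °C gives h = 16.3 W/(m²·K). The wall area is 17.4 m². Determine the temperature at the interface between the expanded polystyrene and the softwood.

T ≈ 9.26 °C

Series thermal resistances:
R_common brick = L/(kA) = 0.145/(0.898×17.4) = 0.00928 K/W
R_expanded polystyrene = L/(kA) = 0.07/(0.0379×17.4) = 0.1061 K/W
R_softwood = L/(kA) = 0.09/(0.135×17.4) = 0.03831 K/W
R_outer film = 1/(h_o·A) = 1/(16.3×17.4) = 0.003526 K/W
R_total = 0.1573 K/W;  Q = ΔT/R_total = 16/0.1573 = 101.7 W
T_interface = T_inner − Q·ΣR(inner→interface) = 21 − 102×0.1154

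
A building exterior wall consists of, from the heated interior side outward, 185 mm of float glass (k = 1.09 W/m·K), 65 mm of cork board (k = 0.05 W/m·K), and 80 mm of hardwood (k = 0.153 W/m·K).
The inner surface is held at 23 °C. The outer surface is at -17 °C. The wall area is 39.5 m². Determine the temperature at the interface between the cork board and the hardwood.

T ≈ -6.5 °C

Thermal resistances in series:
R_float glass = L/(kA) = 0.185/(1.09×39.5) = 0.004297 K/W
R_cork board = L/(kA) = 0.065/(0.05×39.5) = 0.03291 K/W
R_hardwood = L/(kA) = 0.08/(0.153×39.5) = 0.01324 K/W
R_total = 0.05045 K/W;  Q = ΔT/R_total = 40/0.05045 = 792.9 W
T_interface = T_inner − Q·ΣR(inner→interface) = 23 − 793×0.03721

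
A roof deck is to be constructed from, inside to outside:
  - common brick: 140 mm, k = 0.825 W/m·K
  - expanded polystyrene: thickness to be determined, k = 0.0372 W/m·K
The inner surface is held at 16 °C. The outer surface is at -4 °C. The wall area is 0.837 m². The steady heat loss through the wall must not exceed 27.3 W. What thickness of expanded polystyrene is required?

L ≈ 16.5 mm

Model the wall as resistances in series:
R_common brick = L/(kA) = 0.14/(0.825×0.837) = 0.2027 K/W
Sum of the known resistances R_other = 0.2027 K/W
Required total resistance R_tot = ΔT/Q_allow = 20/27.3 = 0.7326 K/W
R_expanded polystyrene = R_tot − R_other = 0.5299 K/W
L = R·k·A = 0.5299×0.0372×0.837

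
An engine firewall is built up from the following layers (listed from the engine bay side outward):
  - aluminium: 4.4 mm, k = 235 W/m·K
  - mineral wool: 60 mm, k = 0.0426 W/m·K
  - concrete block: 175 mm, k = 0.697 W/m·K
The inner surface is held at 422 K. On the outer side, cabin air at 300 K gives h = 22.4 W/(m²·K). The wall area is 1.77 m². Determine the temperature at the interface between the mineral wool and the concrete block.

Thermal resistances in series:
R_aluminium = L/(kA) = 0.0044/(235×1.77) = 1.058×10^-5 K/W
R_mineral wool = L/(kA) = 0.06/(0.0426×1.77) = 0.7957 K/W
R_concrete block = L/(kA) = 0.175/(0.697×1.77) = 0.1419 K/W
R_outer film = 1/(h_o·A) = 1/(22.4×1.77) = 0.02522 K/W
R_total = 0.9628 K/W;  Q = ΔT/R_total = 122/0.9628 = 126.7 W
T_interface = T_inner − Q·ΣR(inner→interface) = 422 − 127×0.7957

T ≈ 321 K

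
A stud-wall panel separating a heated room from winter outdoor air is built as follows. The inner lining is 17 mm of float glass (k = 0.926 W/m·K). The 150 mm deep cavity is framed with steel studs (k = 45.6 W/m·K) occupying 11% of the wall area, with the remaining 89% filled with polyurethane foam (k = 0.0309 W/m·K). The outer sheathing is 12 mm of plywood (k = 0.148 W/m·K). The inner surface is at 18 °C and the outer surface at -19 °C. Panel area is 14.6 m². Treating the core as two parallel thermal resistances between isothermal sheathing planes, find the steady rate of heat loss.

Q ≈ 4180 W

Sheathing layers in series; stud and cavity paths in parallel between them.
R_inner = 0.017/(0.926×14.6) = 0.001257 K/W
R_stud  = 0.15/(45.6×0.11×14.6) = 0.002048 K/W
R_cav   = 0.15/(0.0309×0.89×14.6) = 0.3736 K/W
1/R_core = 1/R_stud + 1/R_cav → R_core = 0.002037 K/W
R_outer = 0.012/(0.148×14.6) = 0.005553 K/W
R_total = 0.008848 K/W
Q = ΔT/R_total = 37/0.008848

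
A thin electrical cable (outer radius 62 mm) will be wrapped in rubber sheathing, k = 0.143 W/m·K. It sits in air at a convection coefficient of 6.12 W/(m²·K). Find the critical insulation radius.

For a cylinder r_cr = k/h = 0.143/6.12
r_cr = 23.4 mm; since the bare radius (62 mm) is above r_cr, any added insulation will reduce heat loss.

r_cr ≈ 23.4 mm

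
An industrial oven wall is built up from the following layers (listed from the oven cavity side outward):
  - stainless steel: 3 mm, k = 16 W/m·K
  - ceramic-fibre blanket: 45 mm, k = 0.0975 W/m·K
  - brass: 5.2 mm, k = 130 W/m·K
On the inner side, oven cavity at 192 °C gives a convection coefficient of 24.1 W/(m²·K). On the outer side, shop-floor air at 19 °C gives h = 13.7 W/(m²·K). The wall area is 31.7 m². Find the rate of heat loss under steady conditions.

Thermal resistances in series:
R_inner film = 1/(h_i·A) = 1/(24.1×31.7) = 0.001309 K/W
R_stainless steel = L/(kA) = 0.003/(16×31.7) = 5.915×10^-6 K/W
R_ceramic-fibre blanket = L/(kA) = 0.045/(0.0975×31.7) = 0.01456 K/W
R_brass = L/(kA) = 0.0052/(130×31.7) = 1.262×10^-6 K/W
R_outer film = 1/(h_o·A) = 1/(13.7×31.7) = 0.002303 K/W
R_total = 0.01818 K/W
Q = ΔT / R_total = 173 / 0.01818

Q ≈ 9520 W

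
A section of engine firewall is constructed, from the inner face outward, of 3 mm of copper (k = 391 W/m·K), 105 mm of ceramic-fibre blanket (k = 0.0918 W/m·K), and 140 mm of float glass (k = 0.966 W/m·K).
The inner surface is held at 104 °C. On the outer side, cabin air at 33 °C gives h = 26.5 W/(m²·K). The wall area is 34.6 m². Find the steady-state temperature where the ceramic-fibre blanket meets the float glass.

T ≈ 42.8 °C

Treating each layer as a thermal resistance in series:
R_copper = L/(kA) = 0.003/(391×34.6) = 2.218×10^-7 K/W
R_ceramic-fibre blanket = L/(kA) = 0.105/(0.0918×34.6) = 0.03306 K/W
R_float glass = L/(kA) = 0.14/(0.966×34.6) = 0.004189 K/W
R_outer film = 1/(h_o·A) = 1/(26.5×34.6) = 0.001091 K/W
R_total = 0.03834 K/W;  Q = ΔT/R_total = 71/0.03834 = 1852 W
T_interface = T_inner − Q·ΣR(inner→interface) = 104 − 1850×0.03306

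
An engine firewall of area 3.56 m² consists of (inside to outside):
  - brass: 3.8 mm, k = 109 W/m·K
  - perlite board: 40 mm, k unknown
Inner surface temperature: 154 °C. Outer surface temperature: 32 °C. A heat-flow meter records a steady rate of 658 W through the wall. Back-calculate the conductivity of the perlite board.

k ≈ 0.0606 W/(m·K)

Model the wall as resistances in series:
R_brass = L/(kA) = 0.0038/(109×3.56) = 9.793×10^-6 K/W
Sum of known resistances R_other = 9.793×10^-6 K/W
Total R = ΔT/Q = 122/658 = 0.1854 K/W
R_perlite board = R_total − R_other = 0.1854 K/W
k = L/(R·A) = 0.04/(0.1854×3.56)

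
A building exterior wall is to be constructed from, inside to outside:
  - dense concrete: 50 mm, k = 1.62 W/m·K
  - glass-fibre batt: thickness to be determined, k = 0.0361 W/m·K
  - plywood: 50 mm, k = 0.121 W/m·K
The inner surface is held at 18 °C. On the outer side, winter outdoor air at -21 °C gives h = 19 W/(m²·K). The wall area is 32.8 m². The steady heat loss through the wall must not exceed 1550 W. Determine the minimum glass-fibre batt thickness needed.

Using the resistance-network approach (series):
R_dense concrete = L/(kA) = 0.05/(1.62×32.8) = 9.41×10^-4 K/W
R_plywood = L/(kA) = 0.05/(0.121×32.8) = 0.0126 K/W
R_outer film = 1/(h_o·A) = 1/(19×32.8) = 0.001605 K/W
Sum of the known resistances R_other = 0.01514 K/W
Required total resistance R_tot = ΔT/Q_allow = 39/1550 = 0.02516 K/W
R_glass-fibre batt = R_tot − R_other = 0.01002 K/W
L = R·k·A = 0.01002×0.0361×32.8

L ≈ 11.9 mm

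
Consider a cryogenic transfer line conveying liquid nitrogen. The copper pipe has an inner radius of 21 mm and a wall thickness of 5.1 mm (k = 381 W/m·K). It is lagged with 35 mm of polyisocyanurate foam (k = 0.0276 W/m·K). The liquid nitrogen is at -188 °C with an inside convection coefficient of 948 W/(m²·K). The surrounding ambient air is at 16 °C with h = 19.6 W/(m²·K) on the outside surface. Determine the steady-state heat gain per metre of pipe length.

For a radial system each layer contributes R = ln(r_out/r_in)/(2πkL); films add R = 1/(hA).
R_inner film = 1/(h_i·2πr₁L) = 1/(948×2π×0.021×1) = 0.007995 K/W
R_copper pipe wall = ln(26.1/21)/(2π×381×1) = 9.082×10^-5 K/W
R_polyisocyanurate foam = ln(61.1/26.1)/(2π×0.0276×1) = 4.905 K/W
R_outer film = 1/(h_o·2πr_oL) = 1/(19.6×2π×0.0611×1) = 0.1329 K/W
R_total = 5.046 K/W
Q = ΔT/R_total = 204/5.046

q′ ≈ 40.4 W/m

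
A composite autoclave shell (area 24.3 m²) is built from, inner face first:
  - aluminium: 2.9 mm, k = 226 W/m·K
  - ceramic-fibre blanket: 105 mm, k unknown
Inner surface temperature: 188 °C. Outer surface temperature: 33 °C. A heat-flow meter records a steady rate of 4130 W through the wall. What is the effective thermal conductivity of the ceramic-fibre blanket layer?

k ≈ 0.115 W/(m·K)

Treating each layer as a thermal resistance in series:
R_aluminium = L/(kA) = 0.0029/(226×24.3) = 5.281×10^-7 K/W
Sum of known resistances R_other = 5.281×10^-7 K/W
Total R = ΔT/Q = 155/4130 = 0.03753 K/W
R_ceramic-fibre blanket = R_total − R_other = 0.03753 K/W
k = L/(R·A) = 0.105/(0.03753×24.3)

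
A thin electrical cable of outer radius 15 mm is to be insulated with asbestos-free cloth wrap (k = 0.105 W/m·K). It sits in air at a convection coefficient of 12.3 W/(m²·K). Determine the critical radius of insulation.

For a cylinder r_cr = k/h = 0.105/12.3
r_cr = 8.54 mm; since the bare radius (15 mm) is above r_cr, any added insulation will reduce heat loss.

r_cr ≈ 8.54 mm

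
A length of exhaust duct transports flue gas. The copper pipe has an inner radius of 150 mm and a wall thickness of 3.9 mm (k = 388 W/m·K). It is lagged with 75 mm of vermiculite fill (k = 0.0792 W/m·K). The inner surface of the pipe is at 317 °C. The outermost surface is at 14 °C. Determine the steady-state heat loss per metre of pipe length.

For a radial system each layer contributes R = ln(r_out/r_in)/(2πkL); films add R = 1/(hA).
R_copper pipe wall = ln(153.9/150)/(2π×388×1) = 1.053×10^-5 K/W
R_vermiculite fill = ln(228.9/153.9)/(2π×0.0792×1) = 0.7977 K/W
R_total = 0.7978 K/W
Q = ΔT/R_total = 303/0.7978

q′ ≈ 380 W/m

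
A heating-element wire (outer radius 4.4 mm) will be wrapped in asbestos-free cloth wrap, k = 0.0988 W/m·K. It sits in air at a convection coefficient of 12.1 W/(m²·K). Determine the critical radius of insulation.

r_cr ≈ 8.17 mm

For a cylinder r_cr = k/h = 0.0988/12.1
r_cr = 8.17 mm; since the bare radius (4.4 mm) is below r_cr, adding a thin layer of insulation will *increase* heat loss.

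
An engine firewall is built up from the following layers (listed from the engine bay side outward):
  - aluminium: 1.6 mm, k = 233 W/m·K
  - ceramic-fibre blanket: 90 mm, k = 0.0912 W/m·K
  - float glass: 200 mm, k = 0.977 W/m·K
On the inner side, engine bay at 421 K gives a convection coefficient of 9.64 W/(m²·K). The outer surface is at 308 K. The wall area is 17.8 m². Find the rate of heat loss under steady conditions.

Thermal resistances in series:
R_inner film = 1/(h_i·A) = 1/(9.64×17.8) = 0.005828 K/W
R_aluminium = L/(kA) = 0.0016/(233×17.8) = 3.858×10^-7 K/W
R_ceramic-fibre blanket = L/(kA) = 0.09/(0.0912×17.8) = 0.05544 K/W
R_float glass = L/(kA) = 0.2/(0.977×17.8) = 0.0115 K/W
R_total = 0.07277 K/W
Q = ΔT / R_total = 113 / 0.07277

Q ≈ 1550 W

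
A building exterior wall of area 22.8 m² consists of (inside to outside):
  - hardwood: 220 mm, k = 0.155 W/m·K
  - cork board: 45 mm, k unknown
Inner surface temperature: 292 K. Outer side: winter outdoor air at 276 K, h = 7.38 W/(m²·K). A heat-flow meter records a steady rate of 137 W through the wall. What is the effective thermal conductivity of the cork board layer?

k ≈ 0.0406 W/(m·K)

Thermal resistances in series:
R_hardwood = L/(kA) = 0.22/(0.155×22.8) = 0.06225 K/W
R_outer film = 1/(h_o·A) = 1/(7.38×22.8) = 0.005943 K/W
Sum of known resistances R_other = 0.0682 K/W
Total R = ΔT/Q = 16/137 = 0.1168 K/W
R_cork board = R_total − R_other = 0.04859 K/W
k = L/(R·A) = 0.045/(0.04859×22.8)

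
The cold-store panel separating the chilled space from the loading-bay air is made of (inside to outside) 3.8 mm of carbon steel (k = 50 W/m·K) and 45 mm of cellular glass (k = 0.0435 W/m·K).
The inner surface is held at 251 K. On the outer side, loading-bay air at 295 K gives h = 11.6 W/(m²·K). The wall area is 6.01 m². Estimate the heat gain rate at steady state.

Thermal resistances in series:
R_carbon steel = L/(kA) = 0.0038/(50×6.01) = 1.265×10^-5 K/W
R_cellular glass = L/(kA) = 0.045/(0.0435×6.01) = 0.1721 K/W
R_outer film = 1/(h_o·A) = 1/(11.6×6.01) = 0.01434 K/W
R_total = 0.1865 K/W
Q = ΔT / R_total = 44 / 0.1865

Q ≈ 236 W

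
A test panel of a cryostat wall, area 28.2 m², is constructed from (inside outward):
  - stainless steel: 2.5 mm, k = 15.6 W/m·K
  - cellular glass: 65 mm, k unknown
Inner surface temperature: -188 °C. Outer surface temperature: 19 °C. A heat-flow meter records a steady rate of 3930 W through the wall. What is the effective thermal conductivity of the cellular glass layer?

Series thermal resistances:
R_stainless steel = L/(kA) = 0.0025/(15.6×28.2) = 5.683×10^-6 K/W
Sum of known resistances R_other = 5.683×10^-6 K/W
Total R = ΔT/Q = 207/3930 = 0.05267 K/W
R_cellular glass = R_total − R_other = 0.05267 K/W
k = L/(R·A) = 0.065/(0.05267×28.2)

k ≈ 0.0438 W/(m·K)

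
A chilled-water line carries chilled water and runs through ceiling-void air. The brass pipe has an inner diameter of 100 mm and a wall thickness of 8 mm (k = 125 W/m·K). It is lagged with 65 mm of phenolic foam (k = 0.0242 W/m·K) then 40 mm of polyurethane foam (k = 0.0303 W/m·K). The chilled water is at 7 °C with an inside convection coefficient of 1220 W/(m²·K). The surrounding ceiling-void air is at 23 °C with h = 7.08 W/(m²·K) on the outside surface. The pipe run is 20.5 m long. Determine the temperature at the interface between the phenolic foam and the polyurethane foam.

Per-layer cylindrical resistances, series-summed:
R_inner film = 1/(h_i·2πr₁L) = 1/(1220×2π×0.05×20.5) = 1.273×10^-4 K/W
R_brass pipe wall = ln(58/50)/(2π×125×20.5) = 9.218×10^-6 K/W
R_phenolic foam = ln(123/58)/(2π×0.0242×20.5) = 0.2412 K/W
R_polyurethane foam = ln(163/123)/(2π×0.0303×20.5) = 0.07214 K/W
R_outer film = 1/(h_o·2πr_oL) = 1/(7.08×2π×0.163×20.5) = 0.006727 K/W
R_total = 0.3202 K/W
Q = ΔT/R_total = 16/0.3202
Q = 50 W
T_interface = T_inner + Q·ΣR(inner→interface) = 7 + 50×0.2413

T ≈ 19.1 °C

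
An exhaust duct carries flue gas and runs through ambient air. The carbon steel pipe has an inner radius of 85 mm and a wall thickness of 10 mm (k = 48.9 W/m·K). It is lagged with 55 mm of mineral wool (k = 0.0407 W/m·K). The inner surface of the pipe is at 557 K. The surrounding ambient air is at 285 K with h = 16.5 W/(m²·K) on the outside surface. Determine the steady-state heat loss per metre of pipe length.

Cylindrical conduction, so R = ln(r₂/r₁)/(2πkL) per layer, in series:
R_carbon steel pipe wall = ln(95/85)/(2π×48.9×1) = 3.62×10^-4 K/W
R_mineral wool = ln(150/95)/(2π×0.0407×1) = 1.786 K/W
R_outer film = 1/(h_o·2πr_oL) = 1/(16.5×2π×0.15×1) = 0.06431 K/W
R_total = 1.851 K/W
Q = ΔT/R_total = 272/1.851

q′ ≈ 147 W/m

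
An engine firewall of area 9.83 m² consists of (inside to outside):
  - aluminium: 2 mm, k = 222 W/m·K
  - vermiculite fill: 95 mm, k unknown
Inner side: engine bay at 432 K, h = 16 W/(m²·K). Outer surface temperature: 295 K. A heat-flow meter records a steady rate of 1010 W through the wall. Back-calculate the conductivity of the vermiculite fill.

Thermal resistances in series:
R_inner film = 1/(h_i·A) = 1/(16×9.83) = 0.006358 K/W
R_aluminium = L/(kA) = 0.002/(222×9.83) = 9.165×10^-7 K/W
Sum of known resistances R_other = 0.006359 K/W
Total R = ΔT/Q = 137/1010 = 0.1356 K/W
R_vermiculite fill = R_total − R_other = 0.1293 K/W
k = L/(R·A) = 0.095/(0.1293×9.83)

k ≈ 0.0748 W/(m·K)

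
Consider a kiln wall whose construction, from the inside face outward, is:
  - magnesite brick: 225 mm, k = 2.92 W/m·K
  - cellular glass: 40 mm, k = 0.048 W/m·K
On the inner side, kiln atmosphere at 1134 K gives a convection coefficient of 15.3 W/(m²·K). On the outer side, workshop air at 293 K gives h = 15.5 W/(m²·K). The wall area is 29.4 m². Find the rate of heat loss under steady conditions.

Q ≈ 23800 W

Thermal resistances in series:
R_inner film = 1/(h_i·A) = 1/(15.3×29.4) = 0.002223 K/W
R_magnesite brick = L/(kA) = 0.225/(2.92×29.4) = 0.002621 K/W
R_cellular glass = L/(kA) = 0.04/(0.048×29.4) = 0.02834 K/W
R_outer film = 1/(h_o·A) = 1/(15.5×29.4) = 0.002194 K/W
R_total = 0.03538 K/W
Q = ΔT / R_total = 841 / 0.03538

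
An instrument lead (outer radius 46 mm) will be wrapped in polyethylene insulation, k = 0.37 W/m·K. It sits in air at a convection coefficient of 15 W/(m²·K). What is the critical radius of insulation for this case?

For a cylinder r_cr = k/h = 0.37/15
r_cr = 24.7 mm; since the bare radius (46 mm) is above r_cr, any added insulation will reduce heat loss.

r_cr ≈ 24.7 mm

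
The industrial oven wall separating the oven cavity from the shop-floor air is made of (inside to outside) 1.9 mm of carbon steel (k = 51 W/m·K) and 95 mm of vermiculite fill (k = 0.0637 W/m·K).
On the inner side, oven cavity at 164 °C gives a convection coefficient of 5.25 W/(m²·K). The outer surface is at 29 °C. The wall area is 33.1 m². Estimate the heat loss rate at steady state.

Thermal resistances in series:
R_inner film = 1/(h_i·A) = 1/(5.25×33.1) = 0.005755 K/W
R_carbon steel = L/(kA) = 0.0019/(51×33.1) = 1.126×10^-6 K/W
R_vermiculite fill = L/(kA) = 0.095/(0.0637×33.1) = 0.04506 K/W
R_total = 0.05081 K/W
Q = ΔT / R_total = 135 / 0.05081

Q ≈ 2660 W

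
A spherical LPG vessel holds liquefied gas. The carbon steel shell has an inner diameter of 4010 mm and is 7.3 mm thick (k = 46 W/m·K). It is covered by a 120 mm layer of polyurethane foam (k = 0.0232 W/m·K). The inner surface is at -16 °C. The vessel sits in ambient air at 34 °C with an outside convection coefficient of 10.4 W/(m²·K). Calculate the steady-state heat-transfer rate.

For a spherical shell R = (1/r₁ − 1/r₂)/(4πk); film R = 1/(h·4πr²). In series:
R_carbon steel shell = (1/2.005 − 1/2.0123)/(4π×46) = 3.13×10^-6 K/W
R_polyurethane foam = (1/2.0123 − 1/2.1323)/(4π×0.0232) = 0.09593 K/W
R_outer film = 1/(h·4πr_o²) = 1/(10.4×4π×2.1323²) = 0.001683 K/W
R_total = 0.09761 K/W
Q = ΔT/R_total = 50/0.09761

Q ≈ 512 W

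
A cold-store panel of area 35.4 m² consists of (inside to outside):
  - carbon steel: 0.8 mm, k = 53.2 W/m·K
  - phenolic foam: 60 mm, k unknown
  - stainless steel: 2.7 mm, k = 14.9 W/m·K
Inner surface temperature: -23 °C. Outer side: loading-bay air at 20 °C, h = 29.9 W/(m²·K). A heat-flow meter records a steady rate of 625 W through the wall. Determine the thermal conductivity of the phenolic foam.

Treating each layer as a thermal resistance in series:
R_carbon steel = L/(kA) = 0.0008/(53.2×35.4) = 4.248×10^-7 K/W
R_stainless steel = L/(kA) = 0.0027/(14.9×35.4) = 5.119×10^-6 K/W
R_outer film = 1/(h_o·A) = 1/(29.9×35.4) = 9.448×10^-4 K/W
Sum of known resistances R_other = 9.503×10^-4 K/W
Total R = ΔT/Q = 43/625 = 0.0688 K/W
R_phenolic foam = R_total − R_other = 0.06785 K/W
k = L/(R·A) = 0.06/(0.06785×35.4)

k ≈ 0.025 W/(m·K)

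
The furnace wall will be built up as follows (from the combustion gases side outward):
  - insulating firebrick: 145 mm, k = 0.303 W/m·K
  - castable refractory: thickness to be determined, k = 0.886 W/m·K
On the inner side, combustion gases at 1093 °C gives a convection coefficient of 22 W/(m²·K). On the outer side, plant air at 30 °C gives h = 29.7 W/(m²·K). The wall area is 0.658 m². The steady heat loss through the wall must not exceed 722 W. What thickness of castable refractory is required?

Thermal resistances in series:
R_inner film = 1/(h_i·A) = 1/(22×0.658) = 0.06908 K/W
R_insulating firebrick = L/(kA) = 0.145/(0.303×0.658) = 0.7273 K/W
R_outer film = 1/(h_o·A) = 1/(29.7×0.658) = 0.05117 K/W
Sum of the known resistances R_other = 0.8475 K/W
Required total resistance R_tot = ΔT/Q_allow = 1063/722 = 1.472 K/W
R_castable refractory = R_tot − R_other = 0.6248 K/W
L = R·k·A = 0.6248×0.886×0.658

L ≈ 364 mm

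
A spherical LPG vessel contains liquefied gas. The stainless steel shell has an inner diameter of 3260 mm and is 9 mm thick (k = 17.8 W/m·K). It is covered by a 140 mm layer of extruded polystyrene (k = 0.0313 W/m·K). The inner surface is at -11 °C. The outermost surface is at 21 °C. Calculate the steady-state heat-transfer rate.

Q ≈ 262 W

Radial (spherical) resistances in series:
R_stainless steel shell = (1/1.63 − 1/1.639)/(4π×17.8) = 1.506×10^-5 K/W
R_extruded polystyrene = (1/1.639 − 1/1.779)/(4π×0.0313) = 0.1221 K/W
R_total = 0.1221 K/W
Q = ΔT/R_total = 32/0.1221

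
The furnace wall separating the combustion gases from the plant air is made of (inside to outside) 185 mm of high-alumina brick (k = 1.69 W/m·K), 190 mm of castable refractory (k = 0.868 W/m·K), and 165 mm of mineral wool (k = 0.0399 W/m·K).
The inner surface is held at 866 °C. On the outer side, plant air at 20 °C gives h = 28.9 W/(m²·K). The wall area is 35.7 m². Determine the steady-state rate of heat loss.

Q ≈ 6710 W

Series thermal resistances:
R_high-alumina brick = L/(kA) = 0.185/(1.69×35.7) = 0.003066 K/W
R_castable refractory = L/(kA) = 0.19/(0.868×35.7) = 0.006131 K/W
R_mineral wool = L/(kA) = 0.165/(0.0399×35.7) = 0.1158 K/W
R_outer film = 1/(h_o·A) = 1/(28.9×35.7) = 9.692×10^-4 K/W
R_total = 0.126 K/W
Q = ΔT / R_total = 846 / 0.126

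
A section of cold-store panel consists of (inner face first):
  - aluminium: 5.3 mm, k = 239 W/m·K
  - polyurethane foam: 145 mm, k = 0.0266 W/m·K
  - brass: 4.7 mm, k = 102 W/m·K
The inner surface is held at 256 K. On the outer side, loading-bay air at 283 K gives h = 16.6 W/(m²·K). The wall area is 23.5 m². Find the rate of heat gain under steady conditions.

Model the wall as resistances in series:
R_aluminium = L/(kA) = 0.0053/(239×23.5) = 9.436×10^-7 K/W
R_polyurethane foam = L/(kA) = 0.145/(0.0266×23.5) = 0.232 K/W
R_brass = L/(kA) = 0.0047/(102×23.5) = 1.961×10^-6 K/W
R_outer film = 1/(h_o·A) = 1/(16.6×23.5) = 0.002563 K/W
R_total = 0.2345 K/W
Q = ΔT / R_total = 27 / 0.2345

Q ≈ 115 W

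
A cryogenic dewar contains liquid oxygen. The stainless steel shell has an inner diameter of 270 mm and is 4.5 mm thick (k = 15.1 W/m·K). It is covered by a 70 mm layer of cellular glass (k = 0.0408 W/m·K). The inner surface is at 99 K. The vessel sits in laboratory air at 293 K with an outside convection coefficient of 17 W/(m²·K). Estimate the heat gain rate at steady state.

Q ≈ 40.6 W

Radial (spherical) resistances in series:
R_stainless steel shell = (1/0.135 − 1/0.1395)/(4π×15.1) = 0.001259 K/W
R_cellular glass = (1/0.1395 − 1/0.2095)/(4π×0.0408) = 4.672 K/W
R_outer film = 1/(h·4πr_o²) = 1/(17×4π×0.2095²) = 0.1067 K/W
R_total = 4.78 K/W
Q = ΔT/R_total = 194/4.78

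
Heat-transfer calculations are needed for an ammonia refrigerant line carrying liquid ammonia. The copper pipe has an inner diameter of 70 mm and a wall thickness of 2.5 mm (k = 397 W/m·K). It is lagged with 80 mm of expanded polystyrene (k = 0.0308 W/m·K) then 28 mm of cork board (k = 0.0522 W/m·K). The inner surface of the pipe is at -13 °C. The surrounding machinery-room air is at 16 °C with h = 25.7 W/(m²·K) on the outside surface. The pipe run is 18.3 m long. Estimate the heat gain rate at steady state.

Q ≈ 80.5 W

Cylindrical conduction, so R = ln(r₂/r₁)/(2πkL) per layer, in series:
R_copper pipe wall = ln(37.5/35)/(2π×397×18.3) = 1.511×10^-6 K/W
R_expanded polystyrene = ln(117.5/37.5)/(2π×0.0308×18.3) = 0.3225 K/W
R_cork board = ln(145.5/117.5)/(2π×0.0522×18.3) = 0.03561 K/W
R_outer film = 1/(h_o·2πr_oL) = 1/(25.7×2π×0.1455×18.3) = 0.002326 K/W
R_total = 0.3604 K/W
Q = ΔT/R_total = 29/0.3604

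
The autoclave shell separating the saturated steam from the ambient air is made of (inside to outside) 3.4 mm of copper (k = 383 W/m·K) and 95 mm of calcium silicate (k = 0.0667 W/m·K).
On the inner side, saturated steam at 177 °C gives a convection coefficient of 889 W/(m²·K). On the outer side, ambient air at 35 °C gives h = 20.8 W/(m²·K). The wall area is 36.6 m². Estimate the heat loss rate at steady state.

Thermal resistances in series:
R_inner film = 1/(h_i·A) = 1/(889×36.6) = 3.073×10^-5 K/W
R_copper = L/(kA) = 0.0034/(383×36.6) = 2.425×10^-7 K/W
R_calcium silicate = L/(kA) = 0.095/(0.0667×36.6) = 0.03891 K/W
R_outer film = 1/(h_o·A) = 1/(20.8×36.6) = 0.001314 K/W
R_total = 0.04026 K/W
Q = ΔT / R_total = 142 / 0.04026

Q ≈ 3530 W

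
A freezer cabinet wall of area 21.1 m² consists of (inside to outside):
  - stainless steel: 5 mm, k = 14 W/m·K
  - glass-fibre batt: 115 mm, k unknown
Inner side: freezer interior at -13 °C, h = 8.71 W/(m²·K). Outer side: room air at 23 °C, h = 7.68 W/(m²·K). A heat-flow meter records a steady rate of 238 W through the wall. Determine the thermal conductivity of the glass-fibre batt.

k ≈ 0.039 W/(m·K)

Treating each layer as a thermal resistance in series:
R_inner film = 1/(h_i·A) = 1/(8.71×21.1) = 0.005441 K/W
R_stainless steel = L/(kA) = 0.005/(14×21.1) = 1.693×10^-5 K/W
R_outer film = 1/(h_o·A) = 1/(7.68×21.1) = 0.006171 K/W
Sum of known resistances R_other = 0.01163 K/W
Total R = ΔT/Q = 36/238 = 0.1513 K/W
R_glass-fibre batt = R_total − R_other = 0.1396 K/W
k = L/(R·A) = 0.115/(0.1396×21.1)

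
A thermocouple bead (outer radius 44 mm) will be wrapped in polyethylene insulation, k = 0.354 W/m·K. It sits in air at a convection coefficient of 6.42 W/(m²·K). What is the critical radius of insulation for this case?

For a sphere r_cr = 2k/h = 2×0.354/6.42
r_cr = 110 mm; since the bare radius (44 mm) is below r_cr, adding a thin layer of insulation will *increase* heat loss.

r_cr ≈ 110 mm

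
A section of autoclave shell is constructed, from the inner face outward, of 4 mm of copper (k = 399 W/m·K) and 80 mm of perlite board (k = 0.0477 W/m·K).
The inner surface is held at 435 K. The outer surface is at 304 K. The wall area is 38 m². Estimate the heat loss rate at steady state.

Q ≈ 2970 W

Treating each layer as a thermal resistance in series:
R_copper = L/(kA) = 0.004/(399×38) = 2.638×10^-7 K/W
R_perlite board = L/(kA) = 0.08/(0.0477×38) = 0.04414 K/W
R_total = 0.04414 K/W
Q = ΔT / R_total = 131 / 0.04414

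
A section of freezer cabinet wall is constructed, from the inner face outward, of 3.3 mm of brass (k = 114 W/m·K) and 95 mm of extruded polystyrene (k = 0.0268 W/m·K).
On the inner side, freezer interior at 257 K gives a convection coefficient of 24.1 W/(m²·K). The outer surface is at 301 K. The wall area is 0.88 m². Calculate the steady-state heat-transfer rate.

Q ≈ 10.8 W

Using the resistance-network approach (series):
R_inner film = 1/(h_i·A) = 1/(24.1×0.88) = 0.04715 K/W
R_brass = L/(kA) = 0.0033/(114×0.88) = 3.289×10^-5 K/W
R_extruded polystyrene = L/(kA) = 0.095/(0.0268×0.88) = 4.028 K/W
R_total = 4.075 K/W
Q = ΔT / R_total = 44 / 4.075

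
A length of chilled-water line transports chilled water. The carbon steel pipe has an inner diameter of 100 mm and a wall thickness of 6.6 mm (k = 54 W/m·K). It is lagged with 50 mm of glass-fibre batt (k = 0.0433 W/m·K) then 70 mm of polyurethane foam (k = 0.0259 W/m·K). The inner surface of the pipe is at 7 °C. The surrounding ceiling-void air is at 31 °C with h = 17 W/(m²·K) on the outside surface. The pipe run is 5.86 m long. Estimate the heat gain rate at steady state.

Per-layer cylindrical resistances, series-summed:
R_carbon steel pipe wall = ln(56.6/50)/(2π×54×5.86) = 6.236×10^-5 K/W
R_glass-fibre batt = ln(106.6/56.6)/(2π×0.0433×5.86) = 0.3971 K/W
R_polyurethane foam = ln(176.6/106.6)/(2π×0.0259×5.86) = 0.5294 K/W
R_outer film = 1/(h_o·2πr_oL) = 1/(17×2π×0.1766×5.86) = 0.009047 K/W
R_total = 0.9356 K/W
Q = ΔT/R_total = 24/0.9356

Q ≈ 25.7 W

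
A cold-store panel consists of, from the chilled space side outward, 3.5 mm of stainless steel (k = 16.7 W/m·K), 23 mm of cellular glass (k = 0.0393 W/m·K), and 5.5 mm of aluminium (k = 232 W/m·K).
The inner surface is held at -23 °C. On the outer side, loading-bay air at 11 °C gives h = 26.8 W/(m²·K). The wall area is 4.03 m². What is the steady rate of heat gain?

Q ≈ 220 W

Model the wall as resistances in series:
R_stainless steel = L/(kA) = 0.0035/(16.7×4.03) = 5.201×10^-5 K/W
R_cellular glass = L/(kA) = 0.023/(0.0393×4.03) = 0.1452 K/W
R_aluminium = L/(kA) = 0.0055/(232×4.03) = 5.883×10^-6 K/W
R_outer film = 1/(h_o·A) = 1/(26.8×4.03) = 0.009259 K/W
R_total = 0.1545 K/W
Q = ΔT / R_total = 34 / 0.1545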